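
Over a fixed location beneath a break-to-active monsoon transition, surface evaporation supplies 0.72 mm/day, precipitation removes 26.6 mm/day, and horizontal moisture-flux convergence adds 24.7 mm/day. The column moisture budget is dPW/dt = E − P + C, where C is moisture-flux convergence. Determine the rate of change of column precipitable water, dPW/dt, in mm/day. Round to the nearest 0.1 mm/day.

dPW/dt ≈ -1.2 mm/day

dPW/dt = E − P + C = 0.72 − 26.6 + (24.7) = -1.2 mm/day.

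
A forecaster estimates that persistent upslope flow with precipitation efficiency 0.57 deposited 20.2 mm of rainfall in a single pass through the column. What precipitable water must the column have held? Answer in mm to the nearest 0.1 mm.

PW = rainfall / ε = 20.2 / 0.57 = 35.4 mm.

PW ≈ 35.4 mm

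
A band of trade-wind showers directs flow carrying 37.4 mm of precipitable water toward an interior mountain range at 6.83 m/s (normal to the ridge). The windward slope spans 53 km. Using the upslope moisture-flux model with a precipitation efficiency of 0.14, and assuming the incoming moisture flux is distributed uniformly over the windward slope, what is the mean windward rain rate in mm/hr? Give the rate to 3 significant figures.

Incoming column moisture flux per unit ridge length: F = V × PW = 6.83 × 37.4 = 255.442 mm·m/s.
Spread over the 53 km slope with efficiency ε = 0.14: R = ε·F/W = 0.14 × 255.442 / 53000 m = 6.748e-04 mm/s.
R = 6.748e-04 × 3600 = 2.43 mm/hr.

R ≈ 2.43 mm/hr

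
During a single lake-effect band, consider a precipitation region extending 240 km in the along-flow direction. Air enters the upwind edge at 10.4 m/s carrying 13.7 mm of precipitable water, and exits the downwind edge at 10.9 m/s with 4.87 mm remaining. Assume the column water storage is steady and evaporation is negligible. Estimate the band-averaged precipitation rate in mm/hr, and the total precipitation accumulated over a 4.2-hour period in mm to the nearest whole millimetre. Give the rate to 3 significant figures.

R ≈ 1.34 mm/hr; total ≈ 6 mm

Column moisture flux per unit crosswind length is F = V × PW.
Inflow: F_in = 10.4 × 13.7 = 142.48 mm·m/s
Outflow: F_out = 10.9 × 4.87 = 53.083 mm·m/s
Steady-state rate R = (F_in − F_out)/L = (142.48 − 53.083) / 240000 m = 3.725e-04 mm/s.
R = 3.725e-04 × 3600 = 1.34 mm/hr.
Over 4.2 h: total = 1.34 × 4.2 = 5.628 ≈ 6 mm.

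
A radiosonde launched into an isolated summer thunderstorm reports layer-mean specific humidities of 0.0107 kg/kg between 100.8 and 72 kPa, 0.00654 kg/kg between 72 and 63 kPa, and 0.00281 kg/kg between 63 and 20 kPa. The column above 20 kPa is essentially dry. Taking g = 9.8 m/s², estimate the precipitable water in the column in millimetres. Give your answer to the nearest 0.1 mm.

PW ≈ 49.8 mm

Precipitable water is the column-integrated vapour mass per unit area: PW = (1/g) Σ q̄ Δp, with q in kg/kg and Δp in Pa (1 kg/m² of water = 1 mm).
Layer 100.8–72 kPa: Δp = 288 hPa = 28800 Pa, q̄ = 0.0107 kg/kg → 0.0107 × 28800 / 9.8 = 31.44 mm
Layer 72–63 kPa: Δp = 90 hPa = 9000 Pa, q̄ = 0.00654 kg/kg → 0.00654 × 9000 / 9.8 = 6.01 mm
Layer 63–20 kPa: Δp = 430 hPa = 43000 Pa, q̄ = 0.00281 kg/kg → 0.00281 × 43000 / 9.8 = 12.33 mm
PW = 31.44 + 6.01 + 12.33 = 49.78 ≈ 49.8 mm.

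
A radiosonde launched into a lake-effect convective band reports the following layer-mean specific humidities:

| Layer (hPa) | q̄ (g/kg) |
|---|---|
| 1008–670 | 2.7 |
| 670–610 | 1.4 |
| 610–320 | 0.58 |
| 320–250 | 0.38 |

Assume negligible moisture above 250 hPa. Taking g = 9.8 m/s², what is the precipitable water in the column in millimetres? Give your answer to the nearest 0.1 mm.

PW ≈ 12.2 mm

Precipitable water is the column-integrated vapour mass per unit area: PW = (1/g) Σ q̄ Δp, with q in kg/kg and Δp in Pa (1 kg/m² of water = 1 mm).
Layer 1008–670 hPa: Δp = 338 hPa = 33800 Pa, q̄ = 0.0027 kg/kg → 0.0027 × 33800 / 9.8 = 9.31 mm
Layer 670–610 hPa: Δp = 60 hPa = 6000 Pa, q̄ = 0.0014 kg/kg → 0.0014 × 6000 / 9.8 = 0.86 mm
Layer 610–320 hPa: Δp = 290 hPa = 29000 Pa, q̄ = 0.00058 kg/kg → 0.00058 × 29000 / 9.8 = 1.72 mm
Layer 320–250 hPa: Δp = 70 hPa = 7000 Pa, q̄ = 0.00038 kg/kg → 0.00038 × 7000 / 9.8 = 0.27 mm
PW = 9.31 + 0.86 + 1.72 + 0.27 = 12.16 ≈ 12.2 mm.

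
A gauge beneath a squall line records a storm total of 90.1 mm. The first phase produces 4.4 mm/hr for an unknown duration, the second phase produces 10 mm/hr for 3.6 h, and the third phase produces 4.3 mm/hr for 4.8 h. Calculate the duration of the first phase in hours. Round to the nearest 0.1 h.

Known phases: 10 × 3.6 + 4.3 × 4.8 = 36 + 20.64 = 56.64 mm.
Remaining depth = 90.1 − 56.64 = 33.46 mm.
Duration = 33.46 / 4.4 = 7.6 h.

duration ≈ 7.6 h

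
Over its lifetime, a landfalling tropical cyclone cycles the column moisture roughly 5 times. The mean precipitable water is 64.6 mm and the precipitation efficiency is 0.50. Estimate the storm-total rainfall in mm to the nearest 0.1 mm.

Each cycle deposits ε × PW = 0.50 × 64.6 = 32.3 mm.
Over 5 cycles: 5 × 32.3 = 161.5 mm.

rainfall ≈ 161.5 mm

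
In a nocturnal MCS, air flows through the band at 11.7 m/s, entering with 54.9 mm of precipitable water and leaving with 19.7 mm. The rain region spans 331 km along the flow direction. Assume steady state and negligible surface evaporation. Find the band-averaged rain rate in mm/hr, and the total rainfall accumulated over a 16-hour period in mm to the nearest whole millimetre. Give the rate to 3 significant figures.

R ≈ 4.48 mm/hr; total ≈ 72 mm

Column moisture flux per unit crosswind length is F = V × PW.
Inflow: F_in = 11.7 × 54.9 = 642.33 mm·m/s
Outflow: F_out = 11.7 × 19.7 = 230.49 mm·m/s
Steady-state rate R = (F_in − F_out)/L = (642.33 − 230.49) / 331000 m = 1.244e-03 mm/s.
R = 1.244e-03 × 3600 = 4.48 mm/hr.
Over 16 h: total = 4.48 × 16 = 71.68 ≈ 72 mm.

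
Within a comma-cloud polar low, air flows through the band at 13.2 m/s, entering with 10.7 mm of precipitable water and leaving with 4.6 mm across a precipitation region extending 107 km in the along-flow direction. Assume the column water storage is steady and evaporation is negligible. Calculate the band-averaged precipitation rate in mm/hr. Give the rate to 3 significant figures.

Column moisture flux per unit crosswind length is F = V × PW.
Inflow: F_in = 13.2 × 10.7 = 141.24 mm·m/s
Outflow: F_out = 13.2 × 4.6 = 60.72 mm·m/s
Steady-state rate R = (F_in − F_out)/L = (141.24 − 60.72) / 107000 m = 7.525e-04 mm/s.
R = 7.525e-04 × 3600 = 2.71 mm/hr.

R ≈ 2.71 mm/hr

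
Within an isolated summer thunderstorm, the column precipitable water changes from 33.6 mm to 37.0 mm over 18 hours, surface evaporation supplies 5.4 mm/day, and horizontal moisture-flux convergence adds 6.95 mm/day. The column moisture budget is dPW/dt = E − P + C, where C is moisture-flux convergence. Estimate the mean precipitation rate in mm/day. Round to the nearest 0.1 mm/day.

P ≈ 7.8 mm/day

dPW/dt = (37.0 − 33.6) mm / (18/24 day) = +4.533 mm/day.
P = E + C − dPW/dt = 5.4 + (6.95) − (+4.533) = 7.8 mm/day.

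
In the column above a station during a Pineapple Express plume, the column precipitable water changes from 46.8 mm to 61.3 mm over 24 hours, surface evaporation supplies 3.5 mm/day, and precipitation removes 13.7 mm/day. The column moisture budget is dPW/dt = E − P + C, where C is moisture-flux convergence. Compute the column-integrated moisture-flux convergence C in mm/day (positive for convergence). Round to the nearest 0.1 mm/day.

dPW/dt = (61.3 − 46.8) mm / (24/24 day) = +14.500 mm/day.
C = dPW/dt − E + P = (+14.500) − 3.5 + 13.7 = 24.7 mm/day.

C ≈ 24.7 mm/day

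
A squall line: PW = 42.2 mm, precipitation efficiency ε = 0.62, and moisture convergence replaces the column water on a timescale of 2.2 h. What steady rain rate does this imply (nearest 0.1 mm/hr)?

Each overturning extracts ε × PW = 0.62 × 42.2 = 26.164 mm.
Rate = ε·PW / τ = 26.164 / 2.2 h = 11.9 mm/hr.

R ≈ 11.9 mm/hr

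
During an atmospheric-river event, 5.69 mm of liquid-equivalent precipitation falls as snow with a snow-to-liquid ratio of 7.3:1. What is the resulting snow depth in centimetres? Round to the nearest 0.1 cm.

Snow depth = liquid × ratio = 5.69 mm × 7.3 = 41.537 mm = 4.2 cm.

snow depth ≈ 4.2 cm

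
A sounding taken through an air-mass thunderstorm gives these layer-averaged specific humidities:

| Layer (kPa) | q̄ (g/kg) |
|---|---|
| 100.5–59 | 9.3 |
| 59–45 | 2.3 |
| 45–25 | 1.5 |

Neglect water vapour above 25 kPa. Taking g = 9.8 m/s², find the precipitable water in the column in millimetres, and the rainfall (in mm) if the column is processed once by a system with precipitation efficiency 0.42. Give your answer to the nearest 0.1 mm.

Precipitable water is the column-integrated vapour mass per unit area: PW = (1/g) Σ q̄ Δp, with q in kg/kg and Δp in Pa (1 kg/m² of water = 1 mm).
Layer 100.5–59 kPa: Δp = 415 hPa = 41500 Pa, q̄ = 0.0093 kg/kg → 0.0093 × 41500 / 9.8 = 39.38 mm
Layer 59–45 kPa: Δp = 140 hPa = 14000 Pa, q̄ = 0.0023 kg/kg → 0.0023 × 14000 / 9.8 = 3.29 mm
Layer 45–25 kPa: Δp = 200 hPa = 20000 Pa, q̄ = 0.0015 kg/kg → 0.0015 × 20000 / 9.8 = 3.06 mm
PW = 39.38 + 3.29 + 3.06 = 45.73 ≈ 45.7 mm.
Rainfall = ε × PW = 0.42 × 45.7 = 19.2 mm.

PW ≈ 45.7 mm; rainfall ≈ 19.2 mm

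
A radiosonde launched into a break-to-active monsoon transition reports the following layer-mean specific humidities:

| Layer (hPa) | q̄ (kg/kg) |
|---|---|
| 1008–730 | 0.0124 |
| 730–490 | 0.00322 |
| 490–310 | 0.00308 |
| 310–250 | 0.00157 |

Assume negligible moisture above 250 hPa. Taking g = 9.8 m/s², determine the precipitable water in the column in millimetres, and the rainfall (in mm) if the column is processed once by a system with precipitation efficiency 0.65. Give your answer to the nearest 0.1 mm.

PW ≈ 49.7 mm; rainfall ≈ 32.3 mm

Precipitable water is the column-integrated vapour mass per unit area: PW = (1/g) Σ q̄ Δp, with q in kg/kg and Δp in Pa (1 kg/m² of water = 1 mm).
Layer 1008–730 hPa: Δp = 278 hPa = 27800 Pa, q̄ = 0.0124 kg/kg → 0.0124 × 27800 / 9.8 = 35.18 mm
Layer 730–490 hPa: Δp = 240 hPa = 24000 Pa, q̄ = 0.00322 kg/kg → 0.00322 × 24000 / 9.8 = 7.89 mm
Layer 490–310 hPa: Δp = 180 hPa = 18000 Pa, q̄ = 0.00308 kg/kg → 0.00308 × 18000 / 9.8 = 5.66 mm
Layer 310–250 hPa: Δp = 60 hPa = 6000 Pa, q̄ = 0.00157 kg/kg → 0.00157 × 6000 / 9.8 = 0.96 mm
PW = 35.18 + 7.89 + 5.66 + 0.96 = 49.69 ≈ 49.7 mm.
Rainfall = ε × PW = 0.65 × 49.7 = 32.3 mm.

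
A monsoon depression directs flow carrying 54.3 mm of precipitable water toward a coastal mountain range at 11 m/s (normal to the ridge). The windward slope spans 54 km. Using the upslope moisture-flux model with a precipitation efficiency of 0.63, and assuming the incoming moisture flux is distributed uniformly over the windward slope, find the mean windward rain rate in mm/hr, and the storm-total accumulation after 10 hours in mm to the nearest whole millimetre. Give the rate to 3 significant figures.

Incoming column moisture flux per unit ridge length: F = V × PW = 11 × 54.3 = 597.3 mm·m/s.
Spread over the 54 km slope with efficiency ε = 0.63: R = ε·F/W = 0.63 × 597.3 / 54000 m = 6.968e-03 mm/s.
R = 6.968e-03 × 3600 = 25.1 mm/hr.
Over 10 h: total = 25.1 × 10 = 251 mm.

R ≈ 25.1 mm/hr; total ≈ 251 mm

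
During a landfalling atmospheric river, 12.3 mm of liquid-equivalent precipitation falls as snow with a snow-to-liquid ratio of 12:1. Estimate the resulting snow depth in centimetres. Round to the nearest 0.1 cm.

snow depth ≈ 14.8 cm

Snow depth = liquid × ratio = 12.3 mm × 12 = 147.6 mm = 14.8 cm.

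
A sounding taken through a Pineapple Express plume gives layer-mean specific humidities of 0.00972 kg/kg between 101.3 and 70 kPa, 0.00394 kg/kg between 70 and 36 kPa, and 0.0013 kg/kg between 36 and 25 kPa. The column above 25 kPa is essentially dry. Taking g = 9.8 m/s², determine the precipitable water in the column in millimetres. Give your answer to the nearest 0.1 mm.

Precipitable water is the column-integrated vapour mass per unit area: PW = (1/g) Σ q̄ Δp, with q in kg/kg and Δp in Pa (1 kg/m² of water = 1 mm).
Layer 101.3–70 kPa: Δp = 313 hPa = 31300 Pa, q̄ = 0.00972 kg/kg → 0.00972 × 31300 / 9.8 = 31.04 mm
Layer 70–36 kPa: Δp = 340 hPa = 34000 Pa, q̄ = 0.00394 kg/kg → 0.00394 × 34000 / 9.8 = 13.67 mm
Layer 36–25 kPa: Δp = 110 hPa = 11000 Pa, q̄ = 0.0013 kg/kg → 0.0013 × 11000 / 9.8 = 1.46 mm
PW = 31.04 + 13.67 + 1.46 = 46.17 ≈ 46.2 mm.

PW ≈ 46.2 mm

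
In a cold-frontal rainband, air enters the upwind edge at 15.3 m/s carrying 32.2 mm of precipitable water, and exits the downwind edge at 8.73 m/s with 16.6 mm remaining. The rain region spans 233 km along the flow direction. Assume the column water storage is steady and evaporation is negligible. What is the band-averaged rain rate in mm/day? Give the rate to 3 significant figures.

Column moisture flux per unit crosswind length is F = V × PW.
Inflow: F_in = 15.3 × 32.2 = 492.66 mm·m/s
Outflow: F_out = 8.73 × 16.6 = 144.918 mm·m/s
Steady-state rate R = (F_in − F_out)/L = (492.66 − 144.918) / 233000 m = 1.492e-03 mm/s.
R = 1.492e-03 × 3600 × 24 = 129 mm/day.

R ≈ 129 mm/day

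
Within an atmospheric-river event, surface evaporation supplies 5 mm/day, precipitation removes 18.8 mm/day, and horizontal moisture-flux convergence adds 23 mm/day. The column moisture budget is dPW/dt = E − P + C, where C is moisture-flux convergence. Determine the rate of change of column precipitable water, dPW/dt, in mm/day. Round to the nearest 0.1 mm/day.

dPW/dt ≈ 9.2 mm/day

dPW/dt = E − P + C = 5 − 18.8 + (23) = 9.2 mm/day.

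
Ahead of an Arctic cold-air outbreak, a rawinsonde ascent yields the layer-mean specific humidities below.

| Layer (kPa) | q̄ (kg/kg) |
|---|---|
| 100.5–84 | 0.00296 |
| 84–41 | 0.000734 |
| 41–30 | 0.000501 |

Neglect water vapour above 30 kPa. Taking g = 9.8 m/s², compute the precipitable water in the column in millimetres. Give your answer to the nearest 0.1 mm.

Precipitable water is the column-integrated vapour mass per unit area: PW = (1/g) Σ q̄ Δp, with q in kg/kg and Δp in Pa (1 kg/m² of water = 1 mm).
Layer 100.5–84 kPa: Δp = 165 hPa = 16500 Pa, q̄ = 0.00296 kg/kg → 0.00296 × 16500 / 9.8 = 4.98 mm
Layer 84–41 kPa: Δp = 430 hPa = 43000 Pa, q̄ = 0.000734 kg/kg → 0.000734 × 43000 / 9.8 = 3.22 mm
Layer 41–30 kPa: Δp = 110 hPa = 11000 Pa, q̄ = 0.000501 kg/kg → 0.000501 × 11000 / 9.8 = 0.56 mm
PW = 4.98 + 3.22 + 0.56 = 8.76 ≈ 8.8 mm.

PW ≈ 8.8 mm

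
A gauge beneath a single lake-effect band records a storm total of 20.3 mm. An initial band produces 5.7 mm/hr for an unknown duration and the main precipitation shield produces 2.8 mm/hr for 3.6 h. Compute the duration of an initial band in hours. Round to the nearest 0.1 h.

Known phases: 2.8 × 3.6 = 10.08 mm.
Remaining depth = 20.3 − 10.08 = 10.22 mm.
Duration = 10.22 / 5.7 = 1.8 h.

duration ≈ 1.8 h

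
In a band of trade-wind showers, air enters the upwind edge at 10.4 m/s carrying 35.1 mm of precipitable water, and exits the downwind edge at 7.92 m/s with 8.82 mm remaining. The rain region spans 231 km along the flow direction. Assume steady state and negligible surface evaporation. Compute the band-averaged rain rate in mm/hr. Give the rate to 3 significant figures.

R ≈ 4.60 mm/hr

Column moisture flux per unit crosswind length is F = V × PW.
Inflow: F_in = 10.4 × 35.1 = 365.04 mm·m/s
Outflow: F_out = 7.92 × 8.82 = 69.8544 mm·m/s
Steady-state rate R = (F_in − F_out)/L = (365.04 − 69.8544) / 231000 m = 1.278e-03 mm/s.
R = 1.278e-03 × 3600 = 4.60 mm/hr.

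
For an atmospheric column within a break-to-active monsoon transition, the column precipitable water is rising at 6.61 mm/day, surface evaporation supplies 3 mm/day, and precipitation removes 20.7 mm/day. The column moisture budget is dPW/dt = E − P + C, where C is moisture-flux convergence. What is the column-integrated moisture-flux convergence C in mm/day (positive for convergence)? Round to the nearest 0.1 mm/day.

C ≈ 24.3 mm/day

dPW/dt = +6.61 mm/day.
C = dPW/dt − E + P = (+6.61) − 3 + 20.7 = 24.3 mm/day.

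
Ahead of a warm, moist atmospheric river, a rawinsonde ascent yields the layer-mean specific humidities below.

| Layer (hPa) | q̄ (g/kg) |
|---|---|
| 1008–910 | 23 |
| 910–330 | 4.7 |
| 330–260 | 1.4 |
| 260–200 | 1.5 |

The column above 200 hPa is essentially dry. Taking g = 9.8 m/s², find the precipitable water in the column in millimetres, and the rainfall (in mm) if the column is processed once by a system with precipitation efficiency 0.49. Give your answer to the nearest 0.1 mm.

Precipitable water is the column-integrated vapour mass per unit area: PW = (1/g) Σ q̄ Δp, with q in kg/kg and Δp in Pa (1 kg/m² of water = 1 mm).
Layer 1008–910 hPa: Δp = 98 hPa = 9800 Pa, q̄ = 0.023 kg/kg → 0.023 × 9800 / 9.8 = 23.00 mm
Layer 910–330 hPa: Δp = 580 hPa = 58000 Pa, q̄ = 0.0047 kg/kg → 0.0047 × 58000 / 9.8 = 27.82 mm
Layer 330–260 hPa: Δp = 70 hPa = 7000 Pa, q̄ = 0.0014 kg/kg → 0.0014 × 7000 / 9.8 = 1.00 mm
Layer 260–200 hPa: Δp = 60 hPa = 6000 Pa, q̄ = 0.0015 kg/kg → 0.0015 × 6000 / 9.8 = 0.92 mm
PW = 23.00 + 27.82 + 1.00 + 0.92 = 52.74 ≈ 52.7 mm.
Rainfall = ε × PW = 0.49 × 52.7 = 25.8 mm.

PW ≈ 52.7 mm; rainfall ≈ 25.8 mm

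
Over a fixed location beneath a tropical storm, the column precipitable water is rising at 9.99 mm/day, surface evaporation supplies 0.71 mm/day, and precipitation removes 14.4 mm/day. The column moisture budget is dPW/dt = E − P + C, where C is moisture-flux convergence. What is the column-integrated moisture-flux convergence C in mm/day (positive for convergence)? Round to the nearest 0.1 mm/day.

C ≈ 23.7 mm/day

dPW/dt = +9.99 mm/day.
C = dPW/dt − E + P = (+9.99) − 0.71 + 14.4 = 23.7 mm/day.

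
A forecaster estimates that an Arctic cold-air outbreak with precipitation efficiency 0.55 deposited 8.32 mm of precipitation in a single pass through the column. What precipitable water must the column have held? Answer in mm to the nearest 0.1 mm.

PW = precipitation / ε = 8.32 / 0.55 = 15.1 mm.

PW ≈ 15.1 mm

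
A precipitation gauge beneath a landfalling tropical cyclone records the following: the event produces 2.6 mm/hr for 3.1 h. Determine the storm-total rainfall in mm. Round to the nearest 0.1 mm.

Total = Σ Rᵢ Δtᵢ = 2.6 × 3.1
      = 8.06 = 8.1 mm.

total ≈ 8.1 mm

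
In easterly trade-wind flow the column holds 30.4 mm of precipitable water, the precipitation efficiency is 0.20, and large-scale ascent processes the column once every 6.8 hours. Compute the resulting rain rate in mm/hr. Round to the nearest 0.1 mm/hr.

Each overturning extracts ε × PW = 0.20 × 30.4 = 6.08 mm.
Rate = ε·PW / τ = 6.08 / 6.8 h = 0.9 mm/hr.

R ≈ 0.9 mm/hr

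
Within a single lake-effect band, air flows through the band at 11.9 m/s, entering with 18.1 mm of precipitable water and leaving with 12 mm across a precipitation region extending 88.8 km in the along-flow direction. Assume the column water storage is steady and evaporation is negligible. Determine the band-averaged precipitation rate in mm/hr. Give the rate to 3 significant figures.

Column moisture flux per unit crosswind length is F = V × PW.
Inflow: F_in = 11.9 × 18.1 = 215.39 mm·m/s
Outflow: F_out = 11.9 × 12 = 142.8 mm·m/s
Steady-state rate R = (F_in − F_out)/L = (215.39 − 142.8) / 88800 m = 8.175e-04 mm/s.
R = 8.175e-04 × 3600 = 2.94 mm/hr.

R ≈ 2.94 mm/hr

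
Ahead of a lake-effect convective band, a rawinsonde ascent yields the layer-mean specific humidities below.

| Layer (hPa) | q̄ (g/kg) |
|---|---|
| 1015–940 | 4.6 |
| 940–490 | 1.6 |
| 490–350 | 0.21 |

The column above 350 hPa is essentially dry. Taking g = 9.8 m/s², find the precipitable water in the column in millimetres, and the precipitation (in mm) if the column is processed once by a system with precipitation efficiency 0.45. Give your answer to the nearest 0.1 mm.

PW ≈ 11.2 mm; precipitation ≈ 5.0 mm

Precipitable water is the column-integrated vapour mass per unit area: PW = (1/g) Σ q̄ Δp, with q in kg/kg and Δp in Pa (1 kg/m² of water = 1 mm).
Layer 1015–940 hPa: Δp = 75 hPa = 7500 Pa, q̄ = 0.0046 kg/kg → 0.0046 × 7500 / 9.8 = 3.52 mm
Layer 940–490 hPa: Δp = 450 hPa = 45000 Pa, q̄ = 0.0016 kg/kg → 0.0016 × 45000 / 9.8 = 7.35 mm
Layer 490–350 hPa: Δp = 140 hPa = 14000 Pa, q̄ = 0.00021 kg/kg → 0.00021 × 14000 / 9.8 = 0.30 mm
PW = 3.52 + 7.35 + 0.30 = 11.17 ≈ 11.2 mm.
Precipitation = ε × PW = 0.45 × 11.2 = 5.0 mm.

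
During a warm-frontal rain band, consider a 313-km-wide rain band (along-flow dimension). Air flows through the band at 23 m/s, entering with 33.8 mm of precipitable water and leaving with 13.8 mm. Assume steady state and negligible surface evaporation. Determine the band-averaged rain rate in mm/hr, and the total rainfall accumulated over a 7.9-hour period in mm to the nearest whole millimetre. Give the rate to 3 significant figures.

R ≈ 5.29 mm/hr; total ≈ 42 mm

Column moisture flux per unit crosswind length is F = V × PW.
Inflow: F_in = 23 × 33.8 = 777.4 mm·m/s
Outflow: F_out = 23 × 13.8 = 317.4 mm·m/s
Steady-state rate R = (F_in − F_out)/L = (777.4 − 317.4) / 313000 m = 1.470e-03 mm/s.
R = 1.470e-03 × 3600 = 5.29 mm/hr.
Over 7.9 h: total = 5.29 × 7.9 = 41.791 ≈ 42 mm.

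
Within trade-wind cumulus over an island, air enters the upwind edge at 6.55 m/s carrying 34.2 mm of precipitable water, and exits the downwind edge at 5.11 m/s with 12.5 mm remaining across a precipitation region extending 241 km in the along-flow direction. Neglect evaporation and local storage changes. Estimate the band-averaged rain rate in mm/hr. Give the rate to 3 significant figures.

Column moisture flux per unit crosswind length is F = V × PW.
Inflow: F_in = 6.55 × 34.2 = 224.01 mm·m/s
Outflow: F_out = 5.11 × 12.5 = 63.875 mm·m/s
Steady-state rate R = (F_in − F_out)/L = (224.01 − 63.875) / 241000 m = 6.645e-04 mm/s.
R = 6.645e-04 × 3600 = 2.39 mm/hr.

R ≈ 2.39 mm/hr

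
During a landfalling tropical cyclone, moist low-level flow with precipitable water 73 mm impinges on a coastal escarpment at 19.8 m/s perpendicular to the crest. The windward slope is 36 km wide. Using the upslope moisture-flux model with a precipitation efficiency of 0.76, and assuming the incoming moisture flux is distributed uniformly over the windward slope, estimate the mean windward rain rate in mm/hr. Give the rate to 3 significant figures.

R ≈ 110 mm/hr

Incoming column moisture flux per unit ridge length: F = V × PW = 19.8 × 73 = 1445.4 mm·m/s.
Spread over the 36 km slope with efficiency ε = 0.76: R = ε·F/W = 0.76 × 1445.4 / 36000 m = 3.051e-02 mm/s.
R = 3.051e-02 × 3600 = 110 mm/hr.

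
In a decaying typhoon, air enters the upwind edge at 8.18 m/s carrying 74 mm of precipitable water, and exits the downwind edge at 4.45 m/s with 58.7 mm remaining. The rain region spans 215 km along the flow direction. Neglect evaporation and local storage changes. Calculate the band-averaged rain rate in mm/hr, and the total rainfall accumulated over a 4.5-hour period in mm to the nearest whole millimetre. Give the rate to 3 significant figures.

R ≈ 5.76 mm/hr; total ≈ 26 mm

Column moisture flux per unit crosswind length is F = V × PW.
Inflow: F_in = 8.18 × 74 = 605.32 mm·m/s
Outflow: F_out = 4.45 × 58.7 = 261.215 mm·m/s
Steady-state rate R = (F_in − F_out)/L = (605.32 − 261.215) / 215000 m = 1.600e-03 mm/s.
R = 1.600e-03 × 3600 = 5.76 mm/hr.
Over 4.5 h: total = 5.76 × 4.5 = 25.92 ≈ 26 mm.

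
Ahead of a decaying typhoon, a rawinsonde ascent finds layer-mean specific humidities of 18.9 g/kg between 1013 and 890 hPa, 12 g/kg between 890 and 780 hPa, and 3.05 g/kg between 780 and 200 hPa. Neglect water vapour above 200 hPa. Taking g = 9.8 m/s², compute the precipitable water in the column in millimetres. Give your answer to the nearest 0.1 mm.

Precipitable water is the column-integrated vapour mass per unit area: PW = (1/g) Σ q̄ Δp, with q in kg/kg and Δp in Pa (1 kg/m² of water = 1 mm).
Layer 1013–890 hPa: Δp = 123 hPa = 12300 Pa, q̄ = 0.0189 kg/kg → 0.0189 × 12300 / 9.8 = 23.72 mm
Layer 890–780 hPa: Δp = 110 hPa = 11000 Pa, q̄ = 0.012 kg/kg → 0.012 × 11000 / 9.8 = 13.47 mm
Layer 780–200 hPa: Δp = 580 hPa = 58000 Pa, q̄ = 0.00305 kg/kg → 0.00305 × 58000 / 9.8 = 18.05 mm
PW = 23.72 + 13.47 + 18.05 = 55.24 ≈ 55.2 mm.

PW ≈ 55.2 mm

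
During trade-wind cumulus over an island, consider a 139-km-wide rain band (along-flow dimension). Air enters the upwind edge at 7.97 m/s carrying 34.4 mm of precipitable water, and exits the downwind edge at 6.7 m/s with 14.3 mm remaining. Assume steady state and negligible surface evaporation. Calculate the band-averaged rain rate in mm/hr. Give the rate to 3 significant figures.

Column moisture flux per unit crosswind length is F = V × PW.
Inflow: F_in = 7.97 × 34.4 = 274.168 mm·m/s
Outflow: F_out = 6.7 × 14.3 = 95.81 mm·m/s
Steady-state rate R = (F_in − F_out)/L = (274.168 − 95.81) / 139000 m = 1.283e-03 mm/s.
R = 1.283e-03 × 3600 = 4.62 mm/hr.

R ≈ 4.62 mm/hr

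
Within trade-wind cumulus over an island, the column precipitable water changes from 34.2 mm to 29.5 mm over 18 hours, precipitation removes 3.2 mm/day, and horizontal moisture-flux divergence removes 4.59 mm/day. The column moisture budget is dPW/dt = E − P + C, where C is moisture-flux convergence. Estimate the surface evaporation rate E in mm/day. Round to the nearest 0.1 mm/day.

E ≈ 1.5 mm/day

dPW/dt = (29.5 − 34.2) mm / (18/24 day) = -6.267 mm/day.
E = dPW/dt + P − C = (-6.267) + 3.2 − (-4.59) = 1.5 mm/day.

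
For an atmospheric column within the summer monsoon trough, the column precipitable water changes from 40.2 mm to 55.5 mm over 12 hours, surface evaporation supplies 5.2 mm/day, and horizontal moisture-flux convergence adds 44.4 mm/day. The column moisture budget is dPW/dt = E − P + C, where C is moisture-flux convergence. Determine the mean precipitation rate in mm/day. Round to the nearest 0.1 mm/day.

P ≈ 19.0 mm/day

dPW/dt = (55.5 − 40.2) mm / (12/24 day) = +30.600 mm/day.
P = E + C − dPW/dt = 5.2 + (44.4) − (+30.600) = 19.0 mm/day.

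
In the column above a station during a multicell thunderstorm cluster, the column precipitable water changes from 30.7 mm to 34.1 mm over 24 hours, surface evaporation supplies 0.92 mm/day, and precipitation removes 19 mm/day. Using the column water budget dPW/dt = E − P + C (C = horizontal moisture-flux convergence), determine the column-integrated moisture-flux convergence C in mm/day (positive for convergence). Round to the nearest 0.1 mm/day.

C ≈ 21.5 mm/day

dPW/dt = (34.1 − 30.7) mm / (24/24 day) = +3.400 mm/day.
C = dPW/dt − E + P = (+3.400) − 0.92 + 19 = 21.5 mm/day.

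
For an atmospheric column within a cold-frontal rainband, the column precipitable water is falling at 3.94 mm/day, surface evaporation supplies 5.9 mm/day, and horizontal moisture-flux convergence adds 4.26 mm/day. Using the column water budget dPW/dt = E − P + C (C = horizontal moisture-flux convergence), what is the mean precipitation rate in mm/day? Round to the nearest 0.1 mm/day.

dPW/dt = -3.94 mm/day.
P = E + C − dPW/dt = 5.9 + (4.26) − (-3.94) = 14.1 mm/day.

P ≈ 14.1 mm/day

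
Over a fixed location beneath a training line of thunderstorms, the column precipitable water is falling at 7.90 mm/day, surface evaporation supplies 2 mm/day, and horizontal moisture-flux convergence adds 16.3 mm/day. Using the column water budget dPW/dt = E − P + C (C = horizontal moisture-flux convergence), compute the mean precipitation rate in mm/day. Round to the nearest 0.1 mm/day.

dPW/dt = -7.90 mm/day.
P = E + C − dPW/dt = 2 + (16.3) − (-7.90) = 26.2 mm/day.

P ≈ 26.2 mm/day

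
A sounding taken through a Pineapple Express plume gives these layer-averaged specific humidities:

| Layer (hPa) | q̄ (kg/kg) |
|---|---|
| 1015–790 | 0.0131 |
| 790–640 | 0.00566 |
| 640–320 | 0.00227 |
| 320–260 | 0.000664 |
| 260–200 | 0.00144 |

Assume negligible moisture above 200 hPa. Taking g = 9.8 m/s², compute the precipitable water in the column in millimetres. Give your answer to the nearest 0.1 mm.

Precipitable water is the column-integrated vapour mass per unit area: PW = (1/g) Σ q̄ Δp, with q in kg/kg and Δp in Pa (1 kg/m² of water = 1 mm).
Layer 1015–790 hPa: Δp = 225 hPa = 22500 Pa, q̄ = 0.0131 kg/kg → 0.0131 × 22500 / 9.8 = 30.08 mm
Layer 790–640 hPa: Δp = 150 hPa = 15000 Pa, q̄ = 0.00566 kg/kg → 0.00566 × 15000 / 9.8 = 8.66 mm
Layer 640–320 hPa: Δp = 320 hPa = 32000 Pa, q̄ = 0.00227 kg/kg → 0.00227 × 32000 / 9.8 = 7.41 mm
Layer 320–260 hPa: Δp = 60 hPa = 6000 Pa, q̄ = 0.000664 kg/kg → 0.000664 × 6000 / 9.8 = 0.41 mm
Layer 260–200 hPa: Δp = 60 hPa = 6000 Pa, q̄ = 0.00144 kg/kg → 0.00144 × 6000 / 9.8 = 0.88 mm
PW = 30.08 + 8.66 + 7.41 + 0.41 + 0.88 = 47.44 ≈ 47.4 mm.

PW ≈ 47.4 mm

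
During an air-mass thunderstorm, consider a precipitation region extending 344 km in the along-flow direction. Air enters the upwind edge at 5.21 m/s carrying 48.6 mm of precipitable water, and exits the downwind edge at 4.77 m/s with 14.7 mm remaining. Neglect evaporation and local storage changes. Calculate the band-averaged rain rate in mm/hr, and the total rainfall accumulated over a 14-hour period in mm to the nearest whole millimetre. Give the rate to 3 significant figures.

R ≈ 1.92 mm/hr; total ≈ 27 mm

Column moisture flux per unit crosswind length is F = V × PW.
Inflow: F_in = 5.21 × 48.6 = 253.206 mm·m/s
Outflow: F_out = 4.77 × 14.7 = 70.119 mm·m/s
Steady-state rate R = (F_in − F_out)/L = (253.206 − 70.119) / 344000 m = 5.322e-04 mm/s.
R = 5.322e-04 × 3600 = 1.92 mm/hr.
Over 14 h: total = 1.92 × 14 = 26.88 ≈ 27 mm.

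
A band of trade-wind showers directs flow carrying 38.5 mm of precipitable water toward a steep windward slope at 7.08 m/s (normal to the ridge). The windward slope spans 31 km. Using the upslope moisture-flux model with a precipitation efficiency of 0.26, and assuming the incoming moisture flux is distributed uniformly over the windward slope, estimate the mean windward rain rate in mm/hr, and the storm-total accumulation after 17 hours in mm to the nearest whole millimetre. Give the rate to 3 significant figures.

Incoming column moisture flux per unit ridge length: F = V × PW = 7.08 × 38.5 = 272.58 mm·m/s.
Spread over the 31 km slope with efficiency ε = 0.26: R = ε·F/W = 0.26 × 272.58 / 31000 m = 2.286e-03 mm/s.
R = 2.286e-03 × 3600 = 8.23 mm/hr.
Over 17 h: total = 8.23 × 17 = 139.91 ≈ 140 mm.

R ≈ 8.23 mm/hr; total ≈ 140 mm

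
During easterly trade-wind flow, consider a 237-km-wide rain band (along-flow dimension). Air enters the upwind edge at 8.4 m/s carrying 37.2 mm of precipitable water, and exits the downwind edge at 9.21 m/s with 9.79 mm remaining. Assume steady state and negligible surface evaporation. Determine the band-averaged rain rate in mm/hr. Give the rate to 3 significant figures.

Column moisture flux per unit crosswind length is F = V × PW.
Inflow: F_in = 8.4 × 37.2 = 312.48 mm·m/s
Outflow: F_out = 9.21 × 9.79 = 90.1659 mm·m/s
Steady-state rate R = (F_in − F_out)/L = (312.48 − 90.1659) / 237000 m = 9.380e-04 mm/s.
R = 9.380e-04 × 3600 = 3.38 mm/hr.

R ≈ 3.38 mm/hr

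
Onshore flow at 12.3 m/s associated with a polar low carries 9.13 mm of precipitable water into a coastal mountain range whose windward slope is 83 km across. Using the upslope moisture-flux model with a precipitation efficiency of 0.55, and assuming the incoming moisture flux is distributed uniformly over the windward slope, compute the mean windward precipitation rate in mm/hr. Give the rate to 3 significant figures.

R ≈ 2.68 mm/hr

Incoming column moisture flux per unit ridge length: F = V × PW = 12.3 × 9.13 = 112.299 mm·m/s.
Spread over the 83 km slope with efficiency ε = 0.55: R = ε·F/W = 0.55 × 112.299 / 83000 m = 7.442e-04 mm/s.
R = 7.442e-04 × 3600 = 2.68 mm/hr.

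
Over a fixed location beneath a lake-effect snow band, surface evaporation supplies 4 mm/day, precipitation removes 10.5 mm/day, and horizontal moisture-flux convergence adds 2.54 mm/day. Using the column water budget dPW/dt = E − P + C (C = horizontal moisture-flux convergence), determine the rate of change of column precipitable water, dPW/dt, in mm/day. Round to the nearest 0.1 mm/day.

dPW/dt ≈ -4.0 mm/day

dPW/dt = E − P + C = 4 − 10.5 + (2.54) = -4.0 mm/day.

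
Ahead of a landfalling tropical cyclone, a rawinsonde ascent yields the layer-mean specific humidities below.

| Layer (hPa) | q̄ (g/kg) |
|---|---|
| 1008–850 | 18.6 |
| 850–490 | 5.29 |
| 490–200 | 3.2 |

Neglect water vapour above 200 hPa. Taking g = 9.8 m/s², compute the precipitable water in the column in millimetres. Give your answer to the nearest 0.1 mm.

Precipitable water is the column-integrated vapour mass per unit area: PW = (1/g) Σ q̄ Δp, with q in kg/kg and Δp in Pa (1 kg/m² of water = 1 mm).
Layer 1008–850 hPa: Δp = 158 hPa = 15800 Pa, q̄ = 0.0186 kg/kg → 0.0186 × 15800 / 9.8 = 29.99 mm
Layer 850–490 hPa: Δp = 360 hPa = 36000 Pa, q̄ = 0.00529 kg/kg → 0.00529 × 36000 / 9.8 = 19.43 mm
Layer 490–200 hPa: Δp = 290 hPa = 29000 Pa, q̄ = 0.0032 kg/kg → 0.0032 × 29000 / 9.8 = 9.47 mm
PW = 29.99 + 19.43 + 9.47 = 58.89 ≈ 58.9 mm.

PW ≈ 58.9 mm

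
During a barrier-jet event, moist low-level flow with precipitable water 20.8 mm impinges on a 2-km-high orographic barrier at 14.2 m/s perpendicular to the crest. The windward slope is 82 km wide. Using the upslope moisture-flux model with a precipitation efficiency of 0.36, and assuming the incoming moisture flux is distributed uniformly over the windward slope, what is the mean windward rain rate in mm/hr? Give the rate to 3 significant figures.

Incoming column moisture flux per unit ridge length: F = V × PW = 14.2 × 20.8 = 295.36 mm·m/s.
Spread over the 82 km slope with efficiency ε = 0.36: R = ε·F/W = 0.36 × 295.36 / 82000 m = 1.297e-03 mm/s.
R = 1.297e-03 × 3600 = 4.67 mm/hr.

R ≈ 4.67 mm/hr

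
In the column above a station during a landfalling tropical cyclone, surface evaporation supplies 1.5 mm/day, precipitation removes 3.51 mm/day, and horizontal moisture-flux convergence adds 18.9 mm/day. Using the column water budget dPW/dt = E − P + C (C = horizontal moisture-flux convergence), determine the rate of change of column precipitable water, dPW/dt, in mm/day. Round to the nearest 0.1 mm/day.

dPW/dt = E − P + C = 1.5 − 3.51 + (18.9) = 16.9 mm/day.

dPW/dt ≈ 16.9 mm/day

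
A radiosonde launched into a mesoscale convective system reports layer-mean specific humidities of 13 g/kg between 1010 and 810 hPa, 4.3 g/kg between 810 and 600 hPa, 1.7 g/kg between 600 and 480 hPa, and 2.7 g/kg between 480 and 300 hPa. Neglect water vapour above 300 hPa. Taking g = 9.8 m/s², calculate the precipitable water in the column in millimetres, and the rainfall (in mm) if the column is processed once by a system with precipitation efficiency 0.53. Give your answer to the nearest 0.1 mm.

Precipitable water is the column-integrated vapour mass per unit area: PW = (1/g) Σ q̄ Δp, with q in kg/kg and Δp in Pa (1 kg/m² of water = 1 mm).
Layer 1010–810 hPa: Δp = 200 hPa = 20000 Pa, q̄ = 0.013 kg/kg → 0.013 × 20000 / 9.8 = 26.53 mm
Layer 810–600 hPa: Δp = 210 hPa = 21000 Pa, q̄ = 0.0043 kg/kg → 0.0043 × 21000 / 9.8 = 9.21 mm
Layer 600–480 hPa: Δp = 120 hPa = 12000 Pa, q̄ = 0.0017 kg/kg → 0.0017 × 12000 / 9.8 = 2.08 mm
Layer 480–300 hPa: Δp = 180 hPa = 18000 Pa, q̄ = 0.0027 kg/kg → 0.0027 × 18000 / 9.8 = 4.96 mm
PW = 26.53 + 9.21 + 2.08 + 4.96 = 42.78 ≈ 42.8 mm.
Rainfall = ε × PW = 0.53 × 42.8 = 22.7 mm.

PW ≈ 42.8 mm; rainfall ≈ 22.7 mm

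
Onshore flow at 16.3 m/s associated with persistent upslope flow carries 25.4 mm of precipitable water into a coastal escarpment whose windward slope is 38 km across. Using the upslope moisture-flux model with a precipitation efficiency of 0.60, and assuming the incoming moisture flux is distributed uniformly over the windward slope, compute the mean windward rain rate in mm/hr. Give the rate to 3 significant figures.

Incoming column moisture flux per unit ridge length: F = V × PW = 16.3 × 25.4 = 414.02 mm·m/s.
Spread over the 38 km slope with efficiency ε = 0.60: R = ε·F/W = 0.60 × 414.02 / 38000 m = 6.537e-03 mm/s.
R = 6.537e-03 × 3600 = 23.5 mm/hr.

R ≈ 23.5 mm/hr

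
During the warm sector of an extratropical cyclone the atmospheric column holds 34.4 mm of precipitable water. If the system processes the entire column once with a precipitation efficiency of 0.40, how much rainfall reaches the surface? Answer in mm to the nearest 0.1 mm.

rainfall ≈ 13.8 mm

Rainfall = ε × PW = 0.40 × 34.4 = 13.8 mm.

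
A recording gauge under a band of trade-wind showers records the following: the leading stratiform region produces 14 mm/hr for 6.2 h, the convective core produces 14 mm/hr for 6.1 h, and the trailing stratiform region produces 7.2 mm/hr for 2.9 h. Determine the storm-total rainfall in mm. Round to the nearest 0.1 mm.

total ≈ 193.1 mm

Total = Σ Rᵢ Δtᵢ = 14 × 6.2 + 14 × 6.1 + 7.2 × 2.9
      = 86.8 + 85.4 + 20.88 = 193.1 mm.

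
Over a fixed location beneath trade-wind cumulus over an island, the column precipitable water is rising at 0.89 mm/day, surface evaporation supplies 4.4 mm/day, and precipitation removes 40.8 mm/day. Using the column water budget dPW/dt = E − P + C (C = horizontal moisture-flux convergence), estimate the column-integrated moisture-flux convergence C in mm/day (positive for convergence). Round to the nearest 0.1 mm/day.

dPW/dt = +0.89 mm/day.
C = dPW/dt − E + P = (+0.89) − 4.4 + 40.8 = 37.3 mm/day.

C ≈ 37.3 mm/day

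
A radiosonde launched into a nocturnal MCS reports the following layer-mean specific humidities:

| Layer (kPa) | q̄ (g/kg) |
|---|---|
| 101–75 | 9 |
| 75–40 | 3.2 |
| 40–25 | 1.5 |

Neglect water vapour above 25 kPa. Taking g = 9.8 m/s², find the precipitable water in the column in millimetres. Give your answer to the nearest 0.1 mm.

PW ≈ 37.6 mm

Precipitable water is the column-integrated vapour mass per unit area: PW = (1/g) Σ q̄ Δp, with q in kg/kg and Δp in Pa (1 kg/m² of water = 1 mm).
Layer 101–75 kPa: Δp = 260 hPa = 26000 Pa, q̄ = 0.009 kg/kg → 0.009 × 26000 / 9.8 = 23.88 mm
Layer 75–40 kPa: Δp = 350 hPa = 35000 Pa, q̄ = 0.0032 kg/kg → 0.0032 × 35000 / 9.8 = 11.43 mm
Layer 40–25 kPa: Δp = 150 hPa = 15000 Pa, q̄ = 0.0015 kg/kg → 0.0015 × 15000 / 9.8 = 2.30 mm
PW = 23.88 + 11.43 + 2.30 = 37.61 ≈ 37.6 mm.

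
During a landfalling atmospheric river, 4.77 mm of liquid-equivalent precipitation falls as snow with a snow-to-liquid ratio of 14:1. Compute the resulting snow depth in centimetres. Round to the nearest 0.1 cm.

Snow depth = liquid × ratio = 4.77 mm × 14 = 66.78 mm = 6.7 cm.

snow depth ≈ 6.7 cm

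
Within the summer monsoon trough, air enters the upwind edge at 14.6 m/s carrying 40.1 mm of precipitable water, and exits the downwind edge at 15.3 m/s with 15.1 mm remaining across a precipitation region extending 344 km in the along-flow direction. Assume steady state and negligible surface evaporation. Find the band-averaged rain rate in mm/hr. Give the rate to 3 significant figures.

R ≈ 3.71 mm/hr

Column moisture flux per unit crosswind length is F = V × PW.
Inflow: F_in = 14.6 × 40.1 = 585.46 mm·m/s
Outflow: F_out = 15.3 × 15.1 = 231.03 mm·m/s
Steady-state rate R = (F_in − F_out)/L = (585.46 − 231.03) / 344000 m = 1.030e-03 mm/s.
R = 1.030e-03 × 3600 = 3.71 mm/hr.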